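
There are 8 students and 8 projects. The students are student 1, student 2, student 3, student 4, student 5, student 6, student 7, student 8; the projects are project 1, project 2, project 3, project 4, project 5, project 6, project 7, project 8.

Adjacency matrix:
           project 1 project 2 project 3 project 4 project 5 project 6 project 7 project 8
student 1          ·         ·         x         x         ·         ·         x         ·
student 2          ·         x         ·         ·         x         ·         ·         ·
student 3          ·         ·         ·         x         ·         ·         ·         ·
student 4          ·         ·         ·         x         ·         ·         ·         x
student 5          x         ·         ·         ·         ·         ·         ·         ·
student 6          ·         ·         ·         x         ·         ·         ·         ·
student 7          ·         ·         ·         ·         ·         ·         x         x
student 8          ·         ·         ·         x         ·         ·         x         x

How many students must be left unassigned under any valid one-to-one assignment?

One maximum matching: student 1-project 3, student 2-project 2, student 3-project 4, student 4-project 8, student 5-project 1, student 7-project 7.
The set {student 3, student 4, student 6, student 7, student 8} has only 3 neighbours ({project 4, project 7, project 8}), so by Hall's theorem at most 6 of the 8 students can be matched.
That matches 6 of the 8, leaving 2 unmatched; no matching can do better.

2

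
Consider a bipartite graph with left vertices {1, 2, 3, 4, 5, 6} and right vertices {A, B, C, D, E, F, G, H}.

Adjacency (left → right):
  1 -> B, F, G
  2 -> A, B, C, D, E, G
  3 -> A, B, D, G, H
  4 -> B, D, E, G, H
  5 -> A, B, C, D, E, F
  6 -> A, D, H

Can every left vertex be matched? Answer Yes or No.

Yes

A valid assignment of size 6: 1-F, 2-B, 3-G, 4-E, 5-A, 6-D.
All 6 left vertices are covered.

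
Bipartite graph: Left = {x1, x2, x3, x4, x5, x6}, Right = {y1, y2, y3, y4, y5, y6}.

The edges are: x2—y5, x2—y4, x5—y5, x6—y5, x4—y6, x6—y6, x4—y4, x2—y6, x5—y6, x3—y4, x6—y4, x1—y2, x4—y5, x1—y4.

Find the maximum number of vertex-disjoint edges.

4

A valid assignment of size 4: x1→y2, x2→y6, x3→y4, x4→y5.
The set {x2, x3, x4, x5, x6} has only 3 neighbours ({y4, y5, y6}), so by Hall's theorem at most 4 of the 6 left vertices can be matched.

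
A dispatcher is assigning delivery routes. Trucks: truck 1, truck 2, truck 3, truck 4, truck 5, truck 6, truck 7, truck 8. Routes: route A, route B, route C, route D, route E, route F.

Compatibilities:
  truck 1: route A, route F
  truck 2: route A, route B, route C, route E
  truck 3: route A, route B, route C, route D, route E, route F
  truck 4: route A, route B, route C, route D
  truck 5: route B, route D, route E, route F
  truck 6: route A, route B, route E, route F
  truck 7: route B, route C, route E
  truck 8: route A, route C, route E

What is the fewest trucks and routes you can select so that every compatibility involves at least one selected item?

6

{route A, route B, route C, route D, route E, route F} is a vertex cover of size 6: every edge has an endpoint in this set.
No smaller cover exists because truck 1–route F, truck 2–route C, truck 3–route D, truck 4–route A, truck 5–route B, truck 6–route E is a matching of size 6, and a cover must include an endpoint of each of these disjoint edges (König's theorem).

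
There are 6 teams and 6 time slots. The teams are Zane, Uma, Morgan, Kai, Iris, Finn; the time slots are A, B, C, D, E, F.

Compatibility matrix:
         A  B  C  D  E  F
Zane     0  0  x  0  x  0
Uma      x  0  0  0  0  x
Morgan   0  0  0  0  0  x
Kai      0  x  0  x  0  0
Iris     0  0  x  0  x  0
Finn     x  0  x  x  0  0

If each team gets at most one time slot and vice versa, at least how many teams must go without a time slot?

For example, pair Zane→C, Uma→A, Morgan→F, Kai→B, Iris→E, Finn→D.
All 6 teams are matched, so no larger matching exists.
That matches 6 of the 6, leaving 0 unmatched; no matching can do better.

0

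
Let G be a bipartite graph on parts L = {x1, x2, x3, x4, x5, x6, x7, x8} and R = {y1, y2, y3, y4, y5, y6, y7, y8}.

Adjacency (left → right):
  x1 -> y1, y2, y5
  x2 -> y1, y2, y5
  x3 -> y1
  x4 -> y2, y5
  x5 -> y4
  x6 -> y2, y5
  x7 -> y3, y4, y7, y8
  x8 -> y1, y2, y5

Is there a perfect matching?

No

The set {x1, x2, x3, x4, x6, x8} has only 3 neighbours ({y1, y2, y5}), so by Hall's theorem at most 5 of the 8 left vertices can be matched.
Hence no matching covers every left vertex.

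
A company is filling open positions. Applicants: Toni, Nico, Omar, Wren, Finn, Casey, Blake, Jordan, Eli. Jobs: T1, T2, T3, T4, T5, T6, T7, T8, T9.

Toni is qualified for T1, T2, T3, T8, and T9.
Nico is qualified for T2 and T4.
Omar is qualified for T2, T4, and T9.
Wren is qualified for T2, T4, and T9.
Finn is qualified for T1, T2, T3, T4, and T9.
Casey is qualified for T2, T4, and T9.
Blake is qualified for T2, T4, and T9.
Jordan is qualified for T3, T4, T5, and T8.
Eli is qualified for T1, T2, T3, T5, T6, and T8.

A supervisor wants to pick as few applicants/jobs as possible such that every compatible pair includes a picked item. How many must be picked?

The 7 edges Toni–T3, Nico–T4, Omar–T2, Wren–T9, Finn–T1, Jordan–T8, Eli–T5 form a matching, so any vertex cover needs at least 7 vertices (one per matched edge).
Conversely {Toni, Finn, Jordan, Eli, T2, T4, T9} meets every edge and has exactly 7 vertices, so 7 is optimal.

7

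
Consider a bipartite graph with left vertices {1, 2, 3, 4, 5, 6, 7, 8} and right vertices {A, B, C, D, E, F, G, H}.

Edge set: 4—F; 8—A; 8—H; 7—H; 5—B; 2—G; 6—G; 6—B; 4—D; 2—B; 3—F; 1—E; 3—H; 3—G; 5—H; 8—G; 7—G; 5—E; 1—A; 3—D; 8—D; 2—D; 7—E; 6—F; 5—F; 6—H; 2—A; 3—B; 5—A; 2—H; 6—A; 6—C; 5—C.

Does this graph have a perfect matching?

For example, pair 1-E, 2-A, 3-F, 4-D, 5-C, 6-B, 7-H, 8-G.
Every left vertex is matched, so this is a perfect matching.

Yes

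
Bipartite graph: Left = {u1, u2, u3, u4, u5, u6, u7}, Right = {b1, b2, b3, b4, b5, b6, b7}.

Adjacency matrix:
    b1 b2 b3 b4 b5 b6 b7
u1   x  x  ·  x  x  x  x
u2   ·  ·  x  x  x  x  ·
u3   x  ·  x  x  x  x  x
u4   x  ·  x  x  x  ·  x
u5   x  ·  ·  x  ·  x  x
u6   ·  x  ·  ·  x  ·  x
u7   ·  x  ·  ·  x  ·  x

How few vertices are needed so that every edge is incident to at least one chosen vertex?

{u1, u2, u3, u4, u5, u6, u7} is a vertex cover of size 7: every edge has an endpoint in this set.
No smaller cover exists because u1–b2, u2–b3, u3–b6, u4–b1, u5–b4, u6–b7, u7–b5 is a matching of size 7, and a cover must include an endpoint of each of these disjoint edges (König's theorem).

7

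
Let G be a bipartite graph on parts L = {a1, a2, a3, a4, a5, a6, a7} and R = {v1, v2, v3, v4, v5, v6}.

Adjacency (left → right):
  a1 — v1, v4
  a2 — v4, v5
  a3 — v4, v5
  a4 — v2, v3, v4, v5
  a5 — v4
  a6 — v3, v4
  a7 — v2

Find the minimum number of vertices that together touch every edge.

{a1, v2, v3, v4, v5} is a vertex cover of size 5: every edge has an endpoint in this set.
No smaller cover exists because a1–v1, a2–v5, a3–v4, a4–v2, a6–v3 is a matching of size 5, and a cover must include an endpoint of each of these disjoint edges (König's theorem).

5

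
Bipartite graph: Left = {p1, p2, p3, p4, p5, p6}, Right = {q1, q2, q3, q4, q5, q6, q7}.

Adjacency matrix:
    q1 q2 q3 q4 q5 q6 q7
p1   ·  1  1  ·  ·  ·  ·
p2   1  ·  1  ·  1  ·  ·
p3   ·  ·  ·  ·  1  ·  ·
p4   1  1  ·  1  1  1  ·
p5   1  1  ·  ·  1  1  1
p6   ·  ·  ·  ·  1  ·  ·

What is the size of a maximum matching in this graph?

One maximum matching: p1→q2, p2→q3, p3→q5, p4→q4, p5→q6.
The set {p3, p6} has only 1 neighbour ({q5}), so by Hall's theorem at most 5 of the 6 left vertices can be matched.

5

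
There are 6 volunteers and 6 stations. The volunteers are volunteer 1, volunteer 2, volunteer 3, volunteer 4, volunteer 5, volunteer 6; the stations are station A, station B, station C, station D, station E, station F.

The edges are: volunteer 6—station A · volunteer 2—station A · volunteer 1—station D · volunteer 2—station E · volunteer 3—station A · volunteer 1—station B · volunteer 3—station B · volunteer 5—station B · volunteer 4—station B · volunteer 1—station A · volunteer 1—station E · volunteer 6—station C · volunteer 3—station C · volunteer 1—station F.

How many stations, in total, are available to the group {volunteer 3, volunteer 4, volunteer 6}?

The union of neighbours of {volunteer 3, volunteer 4, volunteer 6} is {station A, station B, station C}, which has 3 elements.
Since |N(S)| = 3 ≥ |S| = 3, Hall's condition holds for this subset.

3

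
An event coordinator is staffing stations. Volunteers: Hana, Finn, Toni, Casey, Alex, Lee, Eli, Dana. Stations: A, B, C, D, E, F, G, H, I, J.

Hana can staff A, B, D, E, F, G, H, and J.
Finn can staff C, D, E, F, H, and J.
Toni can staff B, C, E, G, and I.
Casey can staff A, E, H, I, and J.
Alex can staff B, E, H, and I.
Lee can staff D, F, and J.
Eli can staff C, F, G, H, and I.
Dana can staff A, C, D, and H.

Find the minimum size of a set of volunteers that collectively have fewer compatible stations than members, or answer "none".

none

A matching saturating every volunteer exists, for instance Hana→J, Finn→H, Toni→E, Casey→A, Alex→B, Lee→D, Eli→G, Dana→C.
By Hall's marriage theorem, this means |N(S)| ≥ |S| for every subset S, so no violating subset exists.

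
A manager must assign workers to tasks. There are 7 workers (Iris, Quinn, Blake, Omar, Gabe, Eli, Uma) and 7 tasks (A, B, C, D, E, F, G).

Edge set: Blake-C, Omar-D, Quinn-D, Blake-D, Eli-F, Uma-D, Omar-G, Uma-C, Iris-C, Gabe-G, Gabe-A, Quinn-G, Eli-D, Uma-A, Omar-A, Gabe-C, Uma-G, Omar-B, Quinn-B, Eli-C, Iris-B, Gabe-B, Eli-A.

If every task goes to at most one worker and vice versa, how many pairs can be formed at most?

A valid assignment of size 6: Iris→C, Quinn→G, Blake→D, Omar→A, Gabe→B, Eli→F.
The set {Iris, Quinn, Blake, Omar, Gabe, Uma} has only 5 neighbours ({A, B, C, D, G}), so by Hall's theorem at most 6 of the 7 workers can be matched.

6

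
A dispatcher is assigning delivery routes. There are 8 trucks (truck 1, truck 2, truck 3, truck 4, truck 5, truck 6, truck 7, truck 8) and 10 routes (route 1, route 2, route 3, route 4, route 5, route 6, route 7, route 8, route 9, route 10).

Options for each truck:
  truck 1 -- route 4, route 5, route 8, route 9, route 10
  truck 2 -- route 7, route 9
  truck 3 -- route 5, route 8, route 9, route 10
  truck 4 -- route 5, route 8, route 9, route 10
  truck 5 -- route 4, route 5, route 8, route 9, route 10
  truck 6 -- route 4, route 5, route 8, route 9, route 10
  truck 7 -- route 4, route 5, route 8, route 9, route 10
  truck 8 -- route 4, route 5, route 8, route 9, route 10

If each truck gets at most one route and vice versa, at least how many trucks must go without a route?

One maximum matching: truck 1-route 8, truck 2-route 7, truck 3-route 5, truck 4-route 10, truck 5-route 9, truck 6-route 4.
The set {truck 1, truck 3, truck 4, truck 5, truck 6, truck 7, truck 8} has only 5 neighbours ({route 10, route 4, route 5, route 8, route 9}), so by Hall's theorem at most 6 of the 8 trucks can be matched.
That matches 6 of the 8, leaving 2 unmatched; no matching can do better.

2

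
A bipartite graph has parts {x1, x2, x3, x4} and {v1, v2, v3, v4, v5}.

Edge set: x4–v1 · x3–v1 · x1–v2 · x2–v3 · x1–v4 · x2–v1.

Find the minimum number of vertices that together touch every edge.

3

A maximum matching has 3 edges (e.g. x1–v2, x2–v3, x3–v1).
By König's theorem the minimum vertex cover has the same size. One such cover is {x1, x2, v1}.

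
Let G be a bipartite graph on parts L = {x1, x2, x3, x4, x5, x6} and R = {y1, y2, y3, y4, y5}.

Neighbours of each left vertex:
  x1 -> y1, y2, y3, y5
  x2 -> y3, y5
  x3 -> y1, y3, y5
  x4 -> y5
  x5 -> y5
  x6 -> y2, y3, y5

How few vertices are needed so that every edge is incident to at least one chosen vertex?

The 4 edges x1–y2, x2–y3, x3–y1, x4–y5 form a matching, so any vertex cover needs at least 4 vertices (one per matched edge).
Conversely {y1, y2, y3, y5} meets every edge and has exactly 4 vertices, so 4 is optimal.

4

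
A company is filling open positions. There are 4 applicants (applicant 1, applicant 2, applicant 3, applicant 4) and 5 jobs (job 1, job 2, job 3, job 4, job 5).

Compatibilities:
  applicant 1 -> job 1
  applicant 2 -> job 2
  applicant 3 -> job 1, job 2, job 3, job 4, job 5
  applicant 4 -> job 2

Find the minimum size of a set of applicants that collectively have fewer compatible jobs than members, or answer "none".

Take S = {applicant 2, applicant 4}. Its neighbourhood is {job 2}, so |N(S)| = 1 < |S| = 2.
No single vertex violates Hall's condition since each has at least one neighbour, so 2 is the minimum.

2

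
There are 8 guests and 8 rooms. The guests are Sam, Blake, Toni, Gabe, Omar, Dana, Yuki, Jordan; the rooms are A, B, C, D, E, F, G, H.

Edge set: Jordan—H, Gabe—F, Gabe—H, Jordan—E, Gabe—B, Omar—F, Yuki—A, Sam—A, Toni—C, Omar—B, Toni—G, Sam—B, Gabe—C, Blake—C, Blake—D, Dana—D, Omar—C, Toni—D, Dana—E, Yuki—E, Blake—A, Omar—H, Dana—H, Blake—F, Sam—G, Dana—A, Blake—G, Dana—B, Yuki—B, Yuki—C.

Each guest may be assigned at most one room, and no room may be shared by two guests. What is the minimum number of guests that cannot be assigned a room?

0

A valid assignment of size 8: Sam-B, Blake-G, Toni-D, Gabe-F, Omar-H, Dana-A, Yuki-C, Jordan-E.
This saturates every guest, so 8 is the maximum.
That matches 8 of the 8, leaving 0 unmatched; no matching can do better.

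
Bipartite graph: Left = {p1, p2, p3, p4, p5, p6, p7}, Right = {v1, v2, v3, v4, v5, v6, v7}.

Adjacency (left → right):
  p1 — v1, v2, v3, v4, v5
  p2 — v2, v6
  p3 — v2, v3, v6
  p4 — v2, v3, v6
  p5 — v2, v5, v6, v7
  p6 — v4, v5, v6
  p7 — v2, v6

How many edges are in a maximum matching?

For example, pair p1→v1, p2→v6, p3→v3, p4→v2, p5→v7, p6→v4.
The set {p2, p3, p4, p7} has only 3 neighbours ({v2, v3, v6}), so by Hall's theorem at most 6 of the 7 left vertices can be matched.

6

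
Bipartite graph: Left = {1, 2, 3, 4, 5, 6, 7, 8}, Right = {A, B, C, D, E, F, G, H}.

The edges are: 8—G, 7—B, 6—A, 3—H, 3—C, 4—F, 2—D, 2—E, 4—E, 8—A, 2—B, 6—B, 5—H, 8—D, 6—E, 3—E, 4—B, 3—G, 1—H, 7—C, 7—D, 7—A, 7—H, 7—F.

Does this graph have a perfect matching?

No

The set {1, 5} has only 1 neighbour ({H}), so by Hall's theorem at most 7 of the 8 left vertices can be matched.
Hence no matching covers every left vertex.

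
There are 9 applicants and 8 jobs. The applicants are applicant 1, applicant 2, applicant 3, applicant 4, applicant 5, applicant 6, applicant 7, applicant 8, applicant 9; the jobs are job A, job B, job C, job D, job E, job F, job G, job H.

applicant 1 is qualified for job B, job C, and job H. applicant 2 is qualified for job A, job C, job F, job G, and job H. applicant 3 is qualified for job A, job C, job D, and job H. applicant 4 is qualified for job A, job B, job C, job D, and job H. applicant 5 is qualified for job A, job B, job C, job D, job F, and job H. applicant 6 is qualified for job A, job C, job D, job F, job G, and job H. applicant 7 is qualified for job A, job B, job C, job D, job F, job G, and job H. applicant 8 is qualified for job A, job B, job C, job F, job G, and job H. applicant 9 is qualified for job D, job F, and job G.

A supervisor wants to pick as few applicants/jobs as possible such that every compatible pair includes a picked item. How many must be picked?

A maximum matching has 7 edges (e.g. applicant 1–job C, applicant 2–job G, applicant 3–job A, applicant 4–job B, applicant 5–job H, applicant 6–job D, applicant 7–job F).
By König's theorem the minimum vertex cover has the same size. One such cover is {job A, job B, job C, job D, job F, job G, job H}.

7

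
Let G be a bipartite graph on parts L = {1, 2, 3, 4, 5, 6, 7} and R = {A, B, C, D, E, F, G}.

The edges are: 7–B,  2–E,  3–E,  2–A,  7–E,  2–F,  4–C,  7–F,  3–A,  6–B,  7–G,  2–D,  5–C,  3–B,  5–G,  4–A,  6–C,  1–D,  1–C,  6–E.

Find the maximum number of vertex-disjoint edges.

For example, pair 1-D, 2-F, 3-A, 4-C, 5-G, 6-E, 7-B.
This saturates every left vertex, so 7 is the maximum.

7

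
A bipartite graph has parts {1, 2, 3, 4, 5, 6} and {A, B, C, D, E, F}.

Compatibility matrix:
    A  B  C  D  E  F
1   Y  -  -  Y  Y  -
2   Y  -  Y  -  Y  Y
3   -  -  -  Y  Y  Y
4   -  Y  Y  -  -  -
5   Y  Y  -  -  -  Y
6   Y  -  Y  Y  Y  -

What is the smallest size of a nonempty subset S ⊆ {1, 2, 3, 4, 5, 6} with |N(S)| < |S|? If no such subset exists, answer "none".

A matching saturating every left vertex exists, for instance 1→A, 2→C, 3→D, 4→B, 5→F, 6→E.
By Hall's marriage theorem, this means |N(S)| ≥ |S| for every subset S, so no violating subset exists.

none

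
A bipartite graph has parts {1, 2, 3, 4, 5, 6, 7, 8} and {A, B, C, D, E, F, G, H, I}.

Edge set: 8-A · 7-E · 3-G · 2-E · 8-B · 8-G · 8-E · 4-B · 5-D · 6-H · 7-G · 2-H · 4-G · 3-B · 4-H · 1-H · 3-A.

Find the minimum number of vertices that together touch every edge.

6

{5, A, B, E, G, H} is a vertex cover of size 6: every edge has an endpoint in this set.
No smaller cover exists because 1–H, 2–E, 3–A, 4–B, 5–D, 7–G is a matching of size 6, and a cover must include an endpoint of each of these disjoint edges (König's theorem).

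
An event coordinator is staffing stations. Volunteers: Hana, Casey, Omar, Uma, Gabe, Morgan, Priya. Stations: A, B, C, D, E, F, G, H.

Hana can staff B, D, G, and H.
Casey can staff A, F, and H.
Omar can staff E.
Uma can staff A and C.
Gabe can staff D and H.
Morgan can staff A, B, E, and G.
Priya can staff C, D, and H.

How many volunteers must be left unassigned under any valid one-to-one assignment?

A valid assignment of size 7: Hana-G, Casey-F, Omar-E, Uma-A, Gabe-D, Morgan-B, Priya-C.
All 7 volunteers are matched, so no larger matching exists.
That matches 7 of the 7, leaving 0 unmatched; no matching can do better.

0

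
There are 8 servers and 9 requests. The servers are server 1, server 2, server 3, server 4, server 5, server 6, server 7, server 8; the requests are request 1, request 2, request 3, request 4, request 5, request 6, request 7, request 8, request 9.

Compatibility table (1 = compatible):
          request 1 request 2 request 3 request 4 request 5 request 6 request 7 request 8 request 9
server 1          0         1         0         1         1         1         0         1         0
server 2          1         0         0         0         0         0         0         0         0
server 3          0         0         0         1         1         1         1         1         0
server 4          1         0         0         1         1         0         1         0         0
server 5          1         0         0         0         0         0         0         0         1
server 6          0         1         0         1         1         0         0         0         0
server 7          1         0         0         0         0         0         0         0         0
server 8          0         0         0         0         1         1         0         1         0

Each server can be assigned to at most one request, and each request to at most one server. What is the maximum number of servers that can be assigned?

7

For example, pair server 1-request 2, server 2-request 1, server 3-request 7, server 4-request 5, server 5-request 9, server 6-request 4, server 8-request 6.
The set {server 2, server 7} has only 1 neighbour ({request 1}), so by Hall's theorem at most 7 of the 8 servers can be matched.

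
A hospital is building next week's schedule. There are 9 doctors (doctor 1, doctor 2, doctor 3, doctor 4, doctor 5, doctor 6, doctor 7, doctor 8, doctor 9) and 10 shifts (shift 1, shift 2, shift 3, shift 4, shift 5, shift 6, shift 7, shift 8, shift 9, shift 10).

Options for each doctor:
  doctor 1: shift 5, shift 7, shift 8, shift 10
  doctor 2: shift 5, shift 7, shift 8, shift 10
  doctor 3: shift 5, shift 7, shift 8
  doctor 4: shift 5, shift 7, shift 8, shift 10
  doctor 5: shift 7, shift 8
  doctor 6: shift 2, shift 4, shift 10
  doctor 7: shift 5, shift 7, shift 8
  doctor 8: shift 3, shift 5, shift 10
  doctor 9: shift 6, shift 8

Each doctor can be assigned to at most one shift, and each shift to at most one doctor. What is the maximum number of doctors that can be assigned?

One maximum matching: doctor 1–shift 7, doctor 2–shift 10, doctor 3–shift 8, doctor 4–shift 5, doctor 6–shift 4, doctor 8–shift 3, doctor 9–shift 6.
The set {doctor 1, doctor 2, doctor 3, doctor 4, doctor 5, doctor 7} has only 4 neighbours ({shift 10, shift 5, shift 7, shift 8}), so by Hall's theorem at most 7 of the 9 doctors can be matched.

7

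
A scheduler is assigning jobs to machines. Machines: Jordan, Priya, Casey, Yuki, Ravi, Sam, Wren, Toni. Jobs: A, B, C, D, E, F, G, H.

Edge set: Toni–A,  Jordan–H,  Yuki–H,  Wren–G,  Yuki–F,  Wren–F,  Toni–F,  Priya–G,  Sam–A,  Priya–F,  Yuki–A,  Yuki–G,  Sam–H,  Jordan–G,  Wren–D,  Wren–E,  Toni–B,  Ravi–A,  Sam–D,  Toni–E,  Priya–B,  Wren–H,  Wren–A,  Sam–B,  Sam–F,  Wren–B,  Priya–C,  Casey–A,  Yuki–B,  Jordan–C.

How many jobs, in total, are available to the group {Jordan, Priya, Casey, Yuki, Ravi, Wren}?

The union of neighbours of {Jordan, Priya, Casey, Yuki, Ravi, Wren} is {A, B, C, D, E, F, G, H}, which has 8 elements.
Since |N(S)| = 8 ≥ |S| = 6, Hall's condition holds for this subset.

8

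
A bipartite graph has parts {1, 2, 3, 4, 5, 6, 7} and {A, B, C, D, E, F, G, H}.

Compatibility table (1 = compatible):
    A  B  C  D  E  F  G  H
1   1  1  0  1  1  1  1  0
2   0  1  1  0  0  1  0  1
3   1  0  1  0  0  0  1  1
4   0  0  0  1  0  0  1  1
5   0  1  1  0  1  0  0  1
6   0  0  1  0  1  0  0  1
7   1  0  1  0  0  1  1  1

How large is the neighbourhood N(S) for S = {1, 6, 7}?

8

The union of neighbours of {1, 6, 7} is {A, B, C, D, E, F, G, H}, which has 8 elements.
Since |N(S)| = 8 ≥ |S| = 3, Hall's condition holds for this subset.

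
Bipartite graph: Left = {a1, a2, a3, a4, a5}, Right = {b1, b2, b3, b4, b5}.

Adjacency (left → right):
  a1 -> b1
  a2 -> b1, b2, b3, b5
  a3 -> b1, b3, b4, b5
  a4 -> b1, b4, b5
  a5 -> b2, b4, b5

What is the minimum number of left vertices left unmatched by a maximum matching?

0

A valid assignment of size 5: a1→b1, a2→b2, a3→b3, a4→b4, a5→b5.
All 5 left vertices are matched, so no larger matching exists.
That matches 5 of the 5, leaving 0 unmatched; no matching can do better.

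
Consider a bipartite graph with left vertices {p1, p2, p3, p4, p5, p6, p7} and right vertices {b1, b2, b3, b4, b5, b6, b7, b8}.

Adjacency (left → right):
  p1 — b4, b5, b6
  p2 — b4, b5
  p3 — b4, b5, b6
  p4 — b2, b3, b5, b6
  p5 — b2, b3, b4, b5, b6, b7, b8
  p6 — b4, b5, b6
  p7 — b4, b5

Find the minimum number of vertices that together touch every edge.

A maximum matching has 5 edges (e.g. p1–b6, p2–b4, p3–b5, p4–b3, p5–b7).
By König's theorem the minimum vertex cover has the same size. One such cover is {p4, p5, b4, b5, b6}.

5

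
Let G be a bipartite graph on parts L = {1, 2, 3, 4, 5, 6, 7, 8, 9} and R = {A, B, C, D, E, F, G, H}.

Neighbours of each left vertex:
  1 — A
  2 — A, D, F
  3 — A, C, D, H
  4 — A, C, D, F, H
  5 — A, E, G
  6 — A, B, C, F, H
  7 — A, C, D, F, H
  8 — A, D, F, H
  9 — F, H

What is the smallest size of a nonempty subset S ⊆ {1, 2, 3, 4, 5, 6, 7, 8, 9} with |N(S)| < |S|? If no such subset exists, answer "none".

Take S = {1, 2, 3, 4, 7, 8}. Its neighbourhood is {A, C, D, F, H}, so |N(S)| = 5 < |S| = 6.
Every subset of size less than 6 has at least as many neighbours as members, so 6 is the minimum.

6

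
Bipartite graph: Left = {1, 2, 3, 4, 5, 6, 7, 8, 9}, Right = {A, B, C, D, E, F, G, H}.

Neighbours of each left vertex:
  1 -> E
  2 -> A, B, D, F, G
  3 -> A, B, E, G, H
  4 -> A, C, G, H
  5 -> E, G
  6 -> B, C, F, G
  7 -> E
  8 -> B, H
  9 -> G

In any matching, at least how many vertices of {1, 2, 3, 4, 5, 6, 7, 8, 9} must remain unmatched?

For example, pair 1–E, 2–A, 3–H, 4–C, 5–G, 6–F, 8–B.
The set {1, 5, 7, 9} has only 2 neighbours ({E, G}), so by Hall's theorem at most 7 of the 9 left vertices can be matched.
That matches 7 of the 9, leaving 2 unmatched; no matching can do better.

2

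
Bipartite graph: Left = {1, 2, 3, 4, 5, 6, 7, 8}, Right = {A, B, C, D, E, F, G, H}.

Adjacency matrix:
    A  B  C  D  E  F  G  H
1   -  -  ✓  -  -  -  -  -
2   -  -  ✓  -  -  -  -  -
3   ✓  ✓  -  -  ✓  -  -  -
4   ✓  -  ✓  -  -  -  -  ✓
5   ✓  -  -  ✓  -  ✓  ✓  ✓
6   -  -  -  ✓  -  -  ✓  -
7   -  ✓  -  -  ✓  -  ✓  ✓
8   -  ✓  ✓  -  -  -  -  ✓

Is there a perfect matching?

No

The set {1, 2} has only 1 neighbour ({C}), so by Hall's theorem at most 7 of the 8 left vertices can be matched.
Hence no matching covers every left vertex.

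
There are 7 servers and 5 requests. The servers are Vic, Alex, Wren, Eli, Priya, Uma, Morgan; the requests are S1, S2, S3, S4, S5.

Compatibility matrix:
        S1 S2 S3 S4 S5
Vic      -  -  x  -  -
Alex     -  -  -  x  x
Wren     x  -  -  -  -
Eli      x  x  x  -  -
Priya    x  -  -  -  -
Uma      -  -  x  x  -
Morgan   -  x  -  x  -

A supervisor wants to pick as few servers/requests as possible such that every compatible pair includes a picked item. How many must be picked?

The 5 edges Vic–S3, Alex–S5, Wren–S1, Eli–S2, Uma–S4 form a matching, so any vertex cover needs at least 5 vertices (one per matched edge).
Conversely {Alex, S1, S2, S3, S4} meets every edge and has exactly 5 vertices, so 5 is optimal.

5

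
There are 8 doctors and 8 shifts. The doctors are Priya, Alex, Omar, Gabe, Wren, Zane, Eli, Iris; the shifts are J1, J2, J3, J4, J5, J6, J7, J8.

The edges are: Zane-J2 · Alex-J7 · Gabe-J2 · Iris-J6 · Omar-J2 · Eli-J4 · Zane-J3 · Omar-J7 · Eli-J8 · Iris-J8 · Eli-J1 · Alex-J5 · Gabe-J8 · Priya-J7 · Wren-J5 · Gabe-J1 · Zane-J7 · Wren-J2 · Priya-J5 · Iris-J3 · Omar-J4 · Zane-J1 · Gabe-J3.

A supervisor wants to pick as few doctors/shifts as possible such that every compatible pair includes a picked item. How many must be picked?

8

A maximum matching has 8 edges (e.g. Priya–J5, Alex–J7, Omar–J4, Gabe–J3, Wren–J2, Zane–J1, Eli–J8, Iris–J6).
By König's theorem the minimum vertex cover has the same size. One such cover is {Priya, Alex, Omar, Gabe, Wren, Zane, Eli, Iris}.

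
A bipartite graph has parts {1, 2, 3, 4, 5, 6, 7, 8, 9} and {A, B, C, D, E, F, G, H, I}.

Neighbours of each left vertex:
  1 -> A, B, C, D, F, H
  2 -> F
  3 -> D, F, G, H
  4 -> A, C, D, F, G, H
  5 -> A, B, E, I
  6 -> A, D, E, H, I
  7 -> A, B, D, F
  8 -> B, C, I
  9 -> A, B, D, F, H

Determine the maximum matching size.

9

A valid assignment of size 9: 1-H, 2-F, 3-D, 4-G, 5-I, 6-E, 7-B, 8-C, 9-A.
All 9 left vertices are matched, so no larger matching exists.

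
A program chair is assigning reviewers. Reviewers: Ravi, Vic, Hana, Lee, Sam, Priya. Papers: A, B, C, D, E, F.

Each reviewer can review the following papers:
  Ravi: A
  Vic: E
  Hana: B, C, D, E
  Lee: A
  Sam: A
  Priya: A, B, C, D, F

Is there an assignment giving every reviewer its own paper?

No

The set {Ravi, Lee, Sam} has only 1 neighbour ({A}), so by Hall's theorem at most 4 of the 6 reviewers can be matched.
Hence no matching covers every reviewer.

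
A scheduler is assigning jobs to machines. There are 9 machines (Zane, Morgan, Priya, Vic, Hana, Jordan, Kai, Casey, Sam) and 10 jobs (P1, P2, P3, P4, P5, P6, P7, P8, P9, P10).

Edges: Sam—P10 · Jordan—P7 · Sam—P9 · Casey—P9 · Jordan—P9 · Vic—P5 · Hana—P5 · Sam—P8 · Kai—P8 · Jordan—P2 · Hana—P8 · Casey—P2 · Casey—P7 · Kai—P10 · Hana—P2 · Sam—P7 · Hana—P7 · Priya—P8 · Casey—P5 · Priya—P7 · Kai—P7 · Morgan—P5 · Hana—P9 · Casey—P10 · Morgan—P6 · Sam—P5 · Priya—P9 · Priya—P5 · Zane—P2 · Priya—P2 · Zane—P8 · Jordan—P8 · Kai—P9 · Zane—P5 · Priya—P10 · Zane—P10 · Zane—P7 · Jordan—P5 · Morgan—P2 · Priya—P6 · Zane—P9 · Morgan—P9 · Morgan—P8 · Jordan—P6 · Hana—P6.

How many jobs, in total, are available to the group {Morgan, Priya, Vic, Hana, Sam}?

The union of neighbours of {Morgan, Priya, Vic, Hana, Sam} is {P2, P5, P6, P7, P8, P9, P10}, which has 7 elements.
Since |N(S)| = 7 ≥ |S| = 5, Hall's condition holds for this subset.

7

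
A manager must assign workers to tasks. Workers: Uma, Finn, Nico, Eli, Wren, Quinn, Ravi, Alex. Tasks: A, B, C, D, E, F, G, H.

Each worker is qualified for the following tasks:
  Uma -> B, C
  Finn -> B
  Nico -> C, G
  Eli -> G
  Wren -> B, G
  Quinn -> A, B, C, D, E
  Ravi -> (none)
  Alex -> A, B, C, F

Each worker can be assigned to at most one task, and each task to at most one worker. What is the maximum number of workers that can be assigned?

A valid assignment of size 5: Uma-C, Finn-B, Nico-G, Quinn-A, Alex-F.
The set {Uma, Finn, Nico, Eli, Wren, Ravi} has only 3 neighbours ({B, C, G}), so by Hall's theorem at most 5 of the 8 workers can be matched.

5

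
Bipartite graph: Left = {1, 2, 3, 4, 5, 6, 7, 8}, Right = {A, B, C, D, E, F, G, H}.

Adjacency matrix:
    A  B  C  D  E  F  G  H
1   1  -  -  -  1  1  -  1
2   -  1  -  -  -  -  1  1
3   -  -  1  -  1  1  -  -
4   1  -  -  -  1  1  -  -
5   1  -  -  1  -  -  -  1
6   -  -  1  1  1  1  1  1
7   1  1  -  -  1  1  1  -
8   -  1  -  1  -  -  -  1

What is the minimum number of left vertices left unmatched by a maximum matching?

One maximum matching: 1–H, 2–G, 3–C, 4–F, 5–D, 6–E, 7–A, 8–B.
This saturates every left vertex, so 8 is the maximum.
That matches 8 of the 8, leaving 0 unmatched; no matching can do better.

0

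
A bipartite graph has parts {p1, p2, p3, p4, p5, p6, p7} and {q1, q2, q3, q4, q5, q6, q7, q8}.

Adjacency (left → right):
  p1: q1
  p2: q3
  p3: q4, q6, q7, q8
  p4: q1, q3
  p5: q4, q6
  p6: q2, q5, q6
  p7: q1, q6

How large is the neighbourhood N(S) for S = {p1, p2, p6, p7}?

5

The union of neighbours of {p1, p2, p6, p7} is {q1, q2, q3, q5, q6}, which has 5 elements.
Since |N(S)| = 5 ≥ |S| = 4, Hall's condition holds for this subset.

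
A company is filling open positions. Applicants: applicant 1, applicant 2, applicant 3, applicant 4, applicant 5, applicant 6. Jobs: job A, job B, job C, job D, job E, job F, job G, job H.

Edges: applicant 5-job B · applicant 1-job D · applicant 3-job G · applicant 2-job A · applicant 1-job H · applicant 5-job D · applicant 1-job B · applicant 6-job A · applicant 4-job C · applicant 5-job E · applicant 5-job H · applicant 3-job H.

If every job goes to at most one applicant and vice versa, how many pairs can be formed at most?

5

For example, pair applicant 1→job D, applicant 2→job A, applicant 3→job G, applicant 4→job C, applicant 5→job H.
The set {applicant 2, applicant 6} has only 1 neighbour ({job A}), so by Hall's theorem at most 5 of the 6 applicants can be matched.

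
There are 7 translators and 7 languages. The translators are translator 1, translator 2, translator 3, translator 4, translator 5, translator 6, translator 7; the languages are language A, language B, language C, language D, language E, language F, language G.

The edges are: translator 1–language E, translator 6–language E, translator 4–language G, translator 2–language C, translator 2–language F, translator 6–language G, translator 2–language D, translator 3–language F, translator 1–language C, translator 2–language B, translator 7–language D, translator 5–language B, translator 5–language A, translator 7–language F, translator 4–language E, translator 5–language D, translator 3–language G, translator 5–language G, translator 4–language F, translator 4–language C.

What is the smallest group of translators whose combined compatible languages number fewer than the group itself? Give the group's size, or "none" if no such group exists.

none

A matching saturating every translator exists, for instance translator 1→language C, translator 2→language B, translator 3→language F, translator 4→language E, translator 5→language A, translator 6→language G, translator 7→language D.
By Hall's marriage theorem, this means |N(S)| ≥ |S| for every subset S, so no violating subset exists.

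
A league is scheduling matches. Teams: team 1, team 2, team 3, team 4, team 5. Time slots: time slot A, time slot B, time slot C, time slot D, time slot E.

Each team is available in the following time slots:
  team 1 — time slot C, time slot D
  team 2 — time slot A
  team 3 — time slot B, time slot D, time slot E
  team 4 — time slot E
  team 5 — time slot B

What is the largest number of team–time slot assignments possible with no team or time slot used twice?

One maximum matching: team 1–time slot C, team 2–time slot A, team 3–time slot D, team 4–time slot E, team 5–time slot B.
This saturates every team, so 5 is the maximum.

5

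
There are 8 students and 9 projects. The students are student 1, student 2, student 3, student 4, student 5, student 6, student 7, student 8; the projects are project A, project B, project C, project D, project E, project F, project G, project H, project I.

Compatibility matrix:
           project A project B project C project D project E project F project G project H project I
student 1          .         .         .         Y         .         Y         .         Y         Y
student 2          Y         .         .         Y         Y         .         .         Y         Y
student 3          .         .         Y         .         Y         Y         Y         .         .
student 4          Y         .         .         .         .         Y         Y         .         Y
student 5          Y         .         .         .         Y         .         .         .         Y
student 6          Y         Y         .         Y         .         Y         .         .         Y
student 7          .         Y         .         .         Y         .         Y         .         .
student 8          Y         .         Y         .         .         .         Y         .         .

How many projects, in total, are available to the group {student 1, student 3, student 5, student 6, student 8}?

9

The union of neighbours of {student 1, student 3, student 5, student 6, student 8} is {project A, project B, project C, project D, project E, project F, project G, project H, project I}, which has 9 elements.
Since |N(S)| = 9 ≥ |S| = 5, Hall's condition holds for this subset.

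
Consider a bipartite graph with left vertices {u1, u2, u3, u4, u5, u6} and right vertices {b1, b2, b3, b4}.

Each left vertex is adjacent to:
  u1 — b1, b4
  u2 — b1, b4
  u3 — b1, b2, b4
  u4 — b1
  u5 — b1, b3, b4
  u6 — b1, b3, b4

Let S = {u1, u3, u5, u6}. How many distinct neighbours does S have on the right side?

4

The union of neighbours of {u1, u3, u5, u6} is {b1, b2, b3, b4}, which has 4 elements.
Since |N(S)| = 4 ≥ |S| = 4, Hall's condition holds for this subset.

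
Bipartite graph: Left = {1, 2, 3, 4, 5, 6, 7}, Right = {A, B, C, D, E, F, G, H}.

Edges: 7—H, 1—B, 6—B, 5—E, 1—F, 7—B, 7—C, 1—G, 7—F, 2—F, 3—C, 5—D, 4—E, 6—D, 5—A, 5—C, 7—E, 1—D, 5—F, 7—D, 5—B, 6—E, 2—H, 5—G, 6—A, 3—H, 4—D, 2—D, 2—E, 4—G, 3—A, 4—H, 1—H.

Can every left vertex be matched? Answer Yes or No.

For example, pair 1-G, 2-H, 3-C, 4-D, 5-A, 6-B, 7-E.
Every left vertex is matched, so this matching saturates all of them.

Yes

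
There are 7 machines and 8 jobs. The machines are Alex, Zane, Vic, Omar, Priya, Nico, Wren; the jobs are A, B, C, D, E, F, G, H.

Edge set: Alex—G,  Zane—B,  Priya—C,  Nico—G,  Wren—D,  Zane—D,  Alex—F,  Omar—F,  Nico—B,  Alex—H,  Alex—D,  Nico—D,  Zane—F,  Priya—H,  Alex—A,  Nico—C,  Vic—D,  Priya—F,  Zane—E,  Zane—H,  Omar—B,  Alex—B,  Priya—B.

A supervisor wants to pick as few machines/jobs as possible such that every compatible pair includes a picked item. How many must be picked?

A maximum matching has 6 edges (e.g. Alex–G, Zane–E, Vic–D, Omar–F, Priya–C, Nico–B).
By König's theorem the minimum vertex cover has the same size. One such cover is {Alex, Zane, Omar, Priya, Nico, D}.

6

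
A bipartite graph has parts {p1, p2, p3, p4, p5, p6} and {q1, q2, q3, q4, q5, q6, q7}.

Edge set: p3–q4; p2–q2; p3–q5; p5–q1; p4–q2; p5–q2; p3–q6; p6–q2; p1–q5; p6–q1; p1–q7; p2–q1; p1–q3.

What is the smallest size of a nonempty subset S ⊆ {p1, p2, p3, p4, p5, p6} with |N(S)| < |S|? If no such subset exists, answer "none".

Take S = {p2, p4, p5}. Its neighbourhood is {q1, q2}, so |N(S)| = 2 < |S| = 3.
Every subset of size less than 3 has at least as many neighbours as members, so 3 is the minimum.

3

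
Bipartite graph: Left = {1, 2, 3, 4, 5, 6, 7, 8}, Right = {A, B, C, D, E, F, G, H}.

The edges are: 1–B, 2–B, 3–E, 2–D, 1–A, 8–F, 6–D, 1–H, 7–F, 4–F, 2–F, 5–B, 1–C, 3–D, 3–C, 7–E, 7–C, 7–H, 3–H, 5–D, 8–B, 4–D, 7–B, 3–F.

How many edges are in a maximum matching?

6

A valid assignment of size 6: 1-C, 2-F, 3-H, 4-D, 5-B, 7-E.
The set {2, 4, 5, 6, 8} has only 3 neighbours ({B, D, F}), so by Hall's theorem at most 6 of the 8 left vertices can be matched.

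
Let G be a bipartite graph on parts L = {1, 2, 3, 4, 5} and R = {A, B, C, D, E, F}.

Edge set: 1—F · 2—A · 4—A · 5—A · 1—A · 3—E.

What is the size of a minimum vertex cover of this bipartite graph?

3

{1, 3, A} is a vertex cover of size 3: every edge has an endpoint in this set.
No smaller cover exists because 1–F, 2–A, 3–E is a matching of size 3, and a cover must include an endpoint of each of these disjoint edges (König's theorem).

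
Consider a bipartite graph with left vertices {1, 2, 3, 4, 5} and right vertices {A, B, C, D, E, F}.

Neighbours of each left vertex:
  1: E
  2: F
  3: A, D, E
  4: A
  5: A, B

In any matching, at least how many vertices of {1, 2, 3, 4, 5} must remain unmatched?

0

For example, pair 1→E, 2→F, 3→D, 4→A, 5→B.
This saturates every left vertex, so 5 is the maximum.
That matches 5 of the 5, leaving 0 unmatched; no matching can do better.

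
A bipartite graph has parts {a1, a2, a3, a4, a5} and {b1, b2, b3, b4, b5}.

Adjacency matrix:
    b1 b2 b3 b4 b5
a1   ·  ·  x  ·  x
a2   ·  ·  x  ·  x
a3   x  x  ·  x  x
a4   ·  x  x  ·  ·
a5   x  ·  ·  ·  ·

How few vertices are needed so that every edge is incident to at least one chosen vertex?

5

The 5 edges a1–b5, a2–b3, a3–b4, a4–b2, a5–b1 form a matching, so any vertex cover needs at least 5 vertices (one per matched edge).
Conversely {a1, a2, a3, a4, a5} meets every edge and has exactly 5 vertices, so 5 is optimal.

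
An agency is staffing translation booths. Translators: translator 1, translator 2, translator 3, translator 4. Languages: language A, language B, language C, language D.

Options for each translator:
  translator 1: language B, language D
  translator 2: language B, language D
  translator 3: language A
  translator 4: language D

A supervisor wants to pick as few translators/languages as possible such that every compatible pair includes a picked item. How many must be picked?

The 3 edges translator 1–language D, translator 2–language B, translator 3–language A form a matching, so any vertex cover needs at least 3 vertices (one per matched edge).
Conversely {translator 3, language B, language D} meets every edge and has exactly 3 vertices, so 3 is optimal.

3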